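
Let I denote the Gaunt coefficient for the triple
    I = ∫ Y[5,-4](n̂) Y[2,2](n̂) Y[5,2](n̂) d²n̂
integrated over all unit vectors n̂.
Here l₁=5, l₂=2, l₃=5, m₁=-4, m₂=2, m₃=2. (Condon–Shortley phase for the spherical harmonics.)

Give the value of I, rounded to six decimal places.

m-sum 0 ✓  L=12 even ✓  3≤5≤7 ✓
Π(2lᵢ+1) = 11×5×11 = 605
triangle coeff Δ(5,2,5) = 1/38610
Σ_t [0,2]: t=0:+1/2880 t=1:−1/576 t=2:+1/2880 = -1/960
(3j)²=10/429 [(5 2 5; 0 0 0)], sign=+1
Σ_t [2,2]: t=2:+1/20160 = 1/20160
(3j)²=12/715 [(5 2 5; -4 2 2)], sign=-1
⇒ 4πI² = 40/169
I = (-1)√(40/169/(4π)) = -0.13724032

-0.137240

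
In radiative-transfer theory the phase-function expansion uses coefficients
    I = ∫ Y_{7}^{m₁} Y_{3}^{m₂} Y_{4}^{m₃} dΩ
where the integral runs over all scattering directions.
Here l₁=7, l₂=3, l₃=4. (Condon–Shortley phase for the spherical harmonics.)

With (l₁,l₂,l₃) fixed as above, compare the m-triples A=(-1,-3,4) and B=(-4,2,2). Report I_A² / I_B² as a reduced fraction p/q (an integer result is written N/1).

Shared (l₁,l₂,l₃)=(7,3,4): N and (l;000)² cancel in I_A²/I_B².
A: Δ = 6!·8!·0!/15! = 1/45045; Racah Σ t=0..0: t=0:+1/29030400 = 1/29030400; ⇒ 3j(7 3 4; -1 -3 4)² = 1/45045, sgn +1
B: Δ = 6!·8!·0!/15! = 1/45045; Racah Σ t=5..5: t=5:−1/172800 = -1/172800; ⇒ 3j(7 3 4; -4 2 2)² = 2/65, sgn -1
I_A²/I_B² = (1/45045)/(2/65) = 1/1386

1/1386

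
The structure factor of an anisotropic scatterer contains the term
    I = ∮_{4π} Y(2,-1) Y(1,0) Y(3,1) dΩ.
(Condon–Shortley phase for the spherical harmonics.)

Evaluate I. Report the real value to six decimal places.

-0.233597

Rules hold: Σm=0, L=6 even, 1≤3≤3.
N = 5·3·7 = 105
Δ = 0!·4!·2!/7! = 1/105
Racah Σ t=0..0: t=0:+1/4 = 1/4
⇒ 3j(2 1 3; 0 0 0)² = 3/35, sgn -1
Racah Σ t=0..0: t=0:+1/6 = 1/6
⇒ 3j(2 1 3; -1 0 1)² = 8/105, sgn +1
4πI² = N·(3j₀)²·(3jₘ)² = 24/35
I = -1·√(0.685714/4π) = -0.23359668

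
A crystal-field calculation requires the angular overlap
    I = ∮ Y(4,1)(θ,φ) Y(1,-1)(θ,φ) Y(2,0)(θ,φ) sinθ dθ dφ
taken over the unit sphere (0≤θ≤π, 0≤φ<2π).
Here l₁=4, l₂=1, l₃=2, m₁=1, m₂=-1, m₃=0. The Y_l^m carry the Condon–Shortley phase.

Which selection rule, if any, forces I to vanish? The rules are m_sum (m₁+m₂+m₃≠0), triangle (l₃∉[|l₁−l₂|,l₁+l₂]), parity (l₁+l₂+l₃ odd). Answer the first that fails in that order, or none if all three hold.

triangle

m₁+m₂+m₃ = 1 − 1 + 0 = 0  ✓
triangle: |4−1|=3 ≤ l₃=2 ≤ 4+1=5  ✗
parity: l₁+l₂+l₃ = 7 is odd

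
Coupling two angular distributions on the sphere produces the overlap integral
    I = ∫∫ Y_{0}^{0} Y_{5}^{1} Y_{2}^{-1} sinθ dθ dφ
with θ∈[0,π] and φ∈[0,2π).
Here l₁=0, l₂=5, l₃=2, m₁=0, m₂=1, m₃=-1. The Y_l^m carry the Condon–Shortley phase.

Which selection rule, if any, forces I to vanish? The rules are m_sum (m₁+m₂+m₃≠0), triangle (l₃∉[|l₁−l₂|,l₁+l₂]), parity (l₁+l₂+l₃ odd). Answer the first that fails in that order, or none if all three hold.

triangle

m₁+m₂+m₃ = 0 + 1 − 1 = 0  ✓
triangle: |0−5|=5 ≤ l₃=2 ≤ 0+5=5  ✗
parity: l₁+l₂+l₃ = 7 is odd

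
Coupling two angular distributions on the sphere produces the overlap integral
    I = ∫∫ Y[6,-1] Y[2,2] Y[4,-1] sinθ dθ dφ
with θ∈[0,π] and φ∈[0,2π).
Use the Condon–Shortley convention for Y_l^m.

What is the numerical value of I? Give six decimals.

Rules hold: Σm=0, L=12 even, 4≤4≤8.
N = 13·5·9 = 585
Δ = 4!·8!·0!/13! = 1/6435
Racah Σ t=2..2: t=2:+1/2304 = 1/2304
⇒ 3j(6 2 4; 0 0 0)² = 5/143, sgn +1
Racah Σ t=4..4: t=4:+1/17280 = 1/17280
⇒ 3j(6 2 4; -1 2 -1)² = 7/1287, sgn -1
4πI² = N·(3j₀)²·(3jₘ)² = 175/1573
I = -1·√(0.111252/4π) = -0.09409136

-0.094091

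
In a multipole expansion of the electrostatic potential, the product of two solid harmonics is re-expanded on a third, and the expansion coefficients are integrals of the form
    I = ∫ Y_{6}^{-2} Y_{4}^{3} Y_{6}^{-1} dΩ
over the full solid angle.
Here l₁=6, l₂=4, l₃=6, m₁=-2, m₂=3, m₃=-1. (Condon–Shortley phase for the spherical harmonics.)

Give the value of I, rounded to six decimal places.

-0.039511

m-sum 0 ✓  L=16 even ✓  2≤6≤10 ✓
Π(2lᵢ+1) = 13×9×13 = 1521
triangle coeff Δ(6,4,6) = 1/15315300
Σ_t [0,4]: t=0:+1/829440 t=1:−1/25920 t=2:+1/9216 t=3:−1/25920 t=4:+1/829440 = 7/207360
(3j)²=28/2431 [(6 4 6; 0 0 0)], sign=+1
Σ_t [3,4]: t=3:−1/103680 t=4:+1/82944 = 1/414720
(3j)²=49/43758 [(6 4 6; -2 3 -1)], sign=-1
⇒ 4πI² = 686/34969
I = (-1)√(686/34969/(4π)) = -0.03951077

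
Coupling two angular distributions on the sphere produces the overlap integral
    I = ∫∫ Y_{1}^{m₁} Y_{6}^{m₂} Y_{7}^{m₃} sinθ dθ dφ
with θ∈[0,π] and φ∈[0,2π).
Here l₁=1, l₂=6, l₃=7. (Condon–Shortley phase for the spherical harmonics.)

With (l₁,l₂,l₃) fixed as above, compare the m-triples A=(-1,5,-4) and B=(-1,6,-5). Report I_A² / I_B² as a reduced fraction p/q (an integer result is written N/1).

3/1

l's match ⇒ only the (l;m) 3-j factors differ between A and B.
A: triangle coeff Δ(1,6,7) = 1/1365; Σ_t [0,0]: t=0:+1/79833600 = 1/79833600; (3j)²=1/455 [(1 6 7; -1 5 -4)], sign=-1
B: triangle coeff Δ(1,6,7) = 1/1365; Σ_t [0,0]: t=0:+1/958003200 = 1/958003200; (3j)²=1/1365 [(1 6 7; -1 6 -5)], sign=+1
I_A²/I_B² = (1/455)/(1/1365) = 3/1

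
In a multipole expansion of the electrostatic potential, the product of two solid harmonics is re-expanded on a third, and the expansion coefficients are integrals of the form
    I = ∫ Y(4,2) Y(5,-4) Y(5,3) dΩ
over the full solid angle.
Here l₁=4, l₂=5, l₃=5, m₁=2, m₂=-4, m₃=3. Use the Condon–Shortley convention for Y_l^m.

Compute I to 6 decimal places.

0.000000

2 − 4 + 3 = 1 ≠ 0: azimuthal integral kills it; I = 0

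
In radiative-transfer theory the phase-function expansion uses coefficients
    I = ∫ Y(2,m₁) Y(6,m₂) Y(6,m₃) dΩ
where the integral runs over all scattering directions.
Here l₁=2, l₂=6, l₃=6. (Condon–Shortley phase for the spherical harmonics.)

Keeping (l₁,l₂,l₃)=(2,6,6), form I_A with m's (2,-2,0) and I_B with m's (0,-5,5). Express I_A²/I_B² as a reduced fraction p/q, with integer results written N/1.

280/121

Same 2,6,6: normalisation and zero-m 3j drop out of the ratio.
A: Δ: 2! 2! 10! / 15! → 1/90090; sum: t=0:+1/69120 = 1/69120; 3j²(2 6 6; 2 -2 0) = Δ·Π!·Σ² = 4/143  (sign +1)
B: Δ: 2! 2! 10! / 15! → 1/90090; sum: t=0:+1/1451520 t=1:−1/3628800 = 1/2419200; 3j²(2 6 6; 0 -5 5) = Δ·Π!·Σ² = 11/910  (sign -1)
I_A²/I_B² = (4/143)/(11/910) = 280/121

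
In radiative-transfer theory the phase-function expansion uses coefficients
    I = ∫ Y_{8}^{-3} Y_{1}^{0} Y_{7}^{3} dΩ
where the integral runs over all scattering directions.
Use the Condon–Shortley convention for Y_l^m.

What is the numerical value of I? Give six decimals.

-0.226917

Checks pass: Σm=0; 16 even; l₃=7∈[7,9].
(2·8+1)(2·1+1)(2·7+1) = 765
Δ: 2! 14! 0! / 17! → 1/2040
sum: t=1:−1/25401600 = -1/25401600
3j²(8 1 7; 0 0 0) = Δ·Π!·Σ² = 8/255  (sign +1)
sum: t=1:−1/87091200 = -1/87091200
3j²(8 1 7; -3 0 3) = Δ·Π!·Σ² = 11/408  (sign -1)
combine: 4πI² = 765·8/255·11/408 = 11/17
take √, sign -1: I = -0.22691696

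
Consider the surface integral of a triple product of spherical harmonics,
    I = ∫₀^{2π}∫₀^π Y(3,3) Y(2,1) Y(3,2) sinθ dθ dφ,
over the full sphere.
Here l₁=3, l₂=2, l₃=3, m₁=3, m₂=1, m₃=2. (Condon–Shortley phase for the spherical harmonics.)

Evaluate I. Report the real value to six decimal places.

0.000000

m-sum = 3 + 1 + 2 = 6 ≠ 0 ⇒ I = 0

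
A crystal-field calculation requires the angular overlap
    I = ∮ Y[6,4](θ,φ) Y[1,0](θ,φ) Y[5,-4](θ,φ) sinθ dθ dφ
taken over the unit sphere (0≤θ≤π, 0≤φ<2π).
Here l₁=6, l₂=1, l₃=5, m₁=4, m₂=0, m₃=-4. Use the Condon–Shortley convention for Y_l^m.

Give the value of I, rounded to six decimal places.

0.182727

Rules hold: Σm=0, L=12 even, 5≤5≤7.
N = 13·3·11 = 429
Δ = 2!·10!·0!/13! = 1/858
Racah Σ t=1..1: t=1:−1/14400 = -1/14400
⇒ 3j(6 1 5; 0 0 0)² = 6/143, sgn +1
Racah Σ t=1..1: t=1:−1/362880 = -1/362880
⇒ 3j(6 1 5; 4 0 -4)² = 10/429, sgn +1
4πI² = N·(3j₀)²·(3jₘ)² = 60/143
I = +1·√(0.41958/4π) = 0.18272698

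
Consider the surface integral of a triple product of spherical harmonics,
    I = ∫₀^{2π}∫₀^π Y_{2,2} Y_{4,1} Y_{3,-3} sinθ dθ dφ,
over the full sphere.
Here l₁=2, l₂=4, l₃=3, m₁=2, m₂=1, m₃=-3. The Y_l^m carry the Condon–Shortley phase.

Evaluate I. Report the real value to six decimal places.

L=9 odd ⇒ parity kills the (l;000) factor ⇒ I = 0

0.000000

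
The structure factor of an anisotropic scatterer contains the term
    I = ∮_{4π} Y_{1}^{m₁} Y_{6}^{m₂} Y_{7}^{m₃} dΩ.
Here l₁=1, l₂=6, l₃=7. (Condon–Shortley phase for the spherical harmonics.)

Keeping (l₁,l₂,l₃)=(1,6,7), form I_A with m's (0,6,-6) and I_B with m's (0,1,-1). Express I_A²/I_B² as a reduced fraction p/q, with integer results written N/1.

Shared (l₁,l₂,l₃)=(1,6,7): N and (l;000)² cancel in I_A²/I_B².
A: Δ = 0!·2!·12!/15! = 1/1365; Racah Σ t=0..0: t=0:+1/479001600 = 1/479001600; ⇒ 3j(1 6 7; 0 6 -6)² = 1/105, sgn -1
B: Δ = 0!·2!·12!/15! = 1/1365; Racah Σ t=0..0: t=0:+1/604800 = 1/604800; ⇒ 3j(1 6 7; 0 1 -1)² = 16/455, sgn +1
I_A²/I_B² = (1/105)/(16/455) = 13/48

13/48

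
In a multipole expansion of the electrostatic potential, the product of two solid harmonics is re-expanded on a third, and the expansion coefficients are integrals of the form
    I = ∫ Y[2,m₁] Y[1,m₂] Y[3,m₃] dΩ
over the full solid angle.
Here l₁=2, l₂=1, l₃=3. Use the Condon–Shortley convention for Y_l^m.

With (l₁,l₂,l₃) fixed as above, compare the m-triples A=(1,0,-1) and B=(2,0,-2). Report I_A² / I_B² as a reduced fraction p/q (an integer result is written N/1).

8/5

Shared (l₁,l₂,l₃)=(2,1,3): N and (l;000)² cancel in I_A²/I_B².
A: Δ = 0!·4!·2!/7! = 1/105; Racah Σ t=0..0: t=0:+1/6 = 1/6; ⇒ 3j(2 1 3; 1 0 -1)² = 8/105, sgn +1
B: Δ = 0!·4!·2!/7! = 1/105; Racah Σ t=0..0: t=0:+1/24 = 1/24; ⇒ 3j(2 1 3; 2 0 -2)² = 1/21, sgn -1
I_A²/I_B² = (8/105)/(1/21) = 8/5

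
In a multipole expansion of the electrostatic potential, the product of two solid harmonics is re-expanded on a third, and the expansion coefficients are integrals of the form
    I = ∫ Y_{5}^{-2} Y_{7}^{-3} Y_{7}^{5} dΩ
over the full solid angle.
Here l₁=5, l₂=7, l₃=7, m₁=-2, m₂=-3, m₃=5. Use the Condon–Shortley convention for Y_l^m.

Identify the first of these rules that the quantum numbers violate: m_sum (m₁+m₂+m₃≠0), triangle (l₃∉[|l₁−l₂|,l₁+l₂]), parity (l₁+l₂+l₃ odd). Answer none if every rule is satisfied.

Σmᵢ = 0  ✓
l₃∈[|l₁−l₂|,l₁+l₂]=[2,12], have l₃=7  ✓
Σlᵢ = 19 ⇒ odd  ✗

parity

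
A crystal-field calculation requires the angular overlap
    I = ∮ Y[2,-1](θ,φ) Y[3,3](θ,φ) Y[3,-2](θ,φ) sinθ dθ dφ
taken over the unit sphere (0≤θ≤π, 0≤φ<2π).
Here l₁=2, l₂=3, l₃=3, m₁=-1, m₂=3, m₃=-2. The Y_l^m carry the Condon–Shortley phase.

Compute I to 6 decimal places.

Rules hold: Σm=0, L=8 even, 1≤3≤5.
N = 5·7·7 = 245
Δ = 2!·2!·4!/9! = 1/3780
Racah Σ t=0..2: t=0:+1/24 t=1:−1/4 t=2:+1/24 = -1/6
⇒ 3j(2 3 3; 0 0 0)² = 4/105, sgn +1
Racah Σ t=2..2: t=2:+1/48 = 1/48
⇒ 3j(2 3 3; -1 3 -2)² = 5/84, sgn -1
4πI² = N·(3j₀)²·(3jₘ)² = 5/9
I = -1·√(0.555556/4π) = -0.21026104

-0.210261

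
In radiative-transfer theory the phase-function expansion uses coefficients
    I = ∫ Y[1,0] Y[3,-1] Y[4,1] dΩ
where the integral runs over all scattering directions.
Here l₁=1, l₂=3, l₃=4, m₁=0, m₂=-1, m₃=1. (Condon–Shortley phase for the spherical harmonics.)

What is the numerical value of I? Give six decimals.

m-sum 0 ✓  L=8 even ✓  2≤4≤4 ✓
Π(2lᵢ+1) = 3×7×9 = 189
triangle coeff Δ(1,3,4) = 1/252
Σ_t [0,0]: t=0:+1/36 = 1/36
(3j)²=4/63 [(1 3 4; 0 0 0)], sign=+1
Σ_t [0,0]: t=0:+1/48 = 1/48
(3j)²=5/84 [(1 3 4; 0 -1 1)], sign=-1
⇒ 4πI² = 5/7
I = (-1)√(5/7/(4π)) = -0.23841361

-0.238414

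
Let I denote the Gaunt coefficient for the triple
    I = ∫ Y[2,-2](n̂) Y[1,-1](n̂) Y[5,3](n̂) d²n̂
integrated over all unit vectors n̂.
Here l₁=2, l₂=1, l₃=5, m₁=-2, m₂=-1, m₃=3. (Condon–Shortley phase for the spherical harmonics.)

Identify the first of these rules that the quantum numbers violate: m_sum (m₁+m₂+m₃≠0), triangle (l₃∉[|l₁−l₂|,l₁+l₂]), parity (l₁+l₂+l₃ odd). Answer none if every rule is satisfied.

Σmᵢ = 0  ✓
l₃∈[|l₁−l₂|,l₁+l₂]=[1,3], have l₃=5  ✗
Σlᵢ = 8 ⇒ even

triangle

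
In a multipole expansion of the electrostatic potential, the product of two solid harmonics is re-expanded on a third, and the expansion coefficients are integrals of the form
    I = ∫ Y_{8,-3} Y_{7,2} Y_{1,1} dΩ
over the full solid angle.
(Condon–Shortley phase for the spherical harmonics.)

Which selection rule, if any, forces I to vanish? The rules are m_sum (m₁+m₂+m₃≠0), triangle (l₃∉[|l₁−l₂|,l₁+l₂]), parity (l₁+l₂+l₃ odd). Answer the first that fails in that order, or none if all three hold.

Σmᵢ = 0  ✓
l₃∈[|l₁−l₂|,l₁+l₂]=[1,15], have l₃=1  ✓
Σlᵢ = 16 ⇒ even  ✓

none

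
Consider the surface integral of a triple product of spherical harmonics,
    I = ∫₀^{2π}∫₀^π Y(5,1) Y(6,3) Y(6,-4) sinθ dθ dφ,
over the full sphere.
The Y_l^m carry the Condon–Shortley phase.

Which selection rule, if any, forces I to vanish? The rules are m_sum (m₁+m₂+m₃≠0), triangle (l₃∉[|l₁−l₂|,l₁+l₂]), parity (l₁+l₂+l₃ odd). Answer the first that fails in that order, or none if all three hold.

azimuthal sum: 1 + 3 − 4 = 0  ✓
1 ≤ 6 ≤ 11 (triangle on l)  ✓
L = 5 + 6 + 6 = 17 (odd)  ✗

parity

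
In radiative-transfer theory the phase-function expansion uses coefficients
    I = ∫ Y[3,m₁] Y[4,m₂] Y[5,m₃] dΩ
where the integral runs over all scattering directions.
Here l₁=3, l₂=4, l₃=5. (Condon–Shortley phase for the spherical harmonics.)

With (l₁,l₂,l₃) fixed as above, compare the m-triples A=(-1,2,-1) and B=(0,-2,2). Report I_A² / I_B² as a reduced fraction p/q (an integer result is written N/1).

1849/84

Same 3,4,5: normalisation and zero-m 3j drop out of the ratio.
A: Δ: 2! 4! 6! / 13! → 1/180180; sum: t=0:+1/34560 t=1:−1/720 t=2:+1/384 = 43/34560; 3j²(3 4 5; -1 2 -1) = Δ·Π!·Σ² = 1849/180180  (sign +1)
B: Δ: 2! 4! 6! / 13! → 1/180180; sum: t=0:+1/576 t=1:−1/480 t=2:+1/8640 = -1/4320; 3j²(3 4 5; 0 -2 2) = Δ·Π!·Σ² = 1/2145  (sign +1)
I_A²/I_B² = (1849/180180)/(1/2145) = 1849/84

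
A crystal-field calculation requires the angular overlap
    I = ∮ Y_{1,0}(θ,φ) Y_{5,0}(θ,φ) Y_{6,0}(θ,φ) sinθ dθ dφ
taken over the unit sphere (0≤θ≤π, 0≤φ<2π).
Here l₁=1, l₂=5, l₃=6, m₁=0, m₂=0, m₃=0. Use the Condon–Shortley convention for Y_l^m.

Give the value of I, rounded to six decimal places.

Checks pass: Σm=0; 12 even; l₃=6∈[4,6].
(2·1+1)(2·5+1)(2·6+1) = 429
Δ: 0! 2! 10! / 13! → 1/858
sum: t=0:+1/14400 = 1/14400
3j²(1 5 6; 0 0 0) = Δ·Π!·Σ² = 6/143  (sign +1)
(m-triple is (0,0,0) — same symbol as above.)
combine: 4πI² = 429·6/143·6/143 = 108/143
take √, sign +1: I = 0.24515397

0.245154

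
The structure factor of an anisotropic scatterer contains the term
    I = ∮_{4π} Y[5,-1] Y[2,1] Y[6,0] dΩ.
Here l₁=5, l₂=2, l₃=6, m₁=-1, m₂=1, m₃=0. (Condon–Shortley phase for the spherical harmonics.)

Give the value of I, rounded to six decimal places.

0.000000

l₁+l₂+l₃=13 is odd: 3j(l;000)=0 ⇒ I=0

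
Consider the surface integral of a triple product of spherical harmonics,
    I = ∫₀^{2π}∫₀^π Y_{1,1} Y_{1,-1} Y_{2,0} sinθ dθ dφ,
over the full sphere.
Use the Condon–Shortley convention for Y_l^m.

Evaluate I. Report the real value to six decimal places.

0.126157

Checks pass: Σm=0; 4 even; l₃=2∈[0,2].
(2·1+1)(2·1+1)(2·2+1) = 45
Δ: 0! 2! 2! / 5! → 1/30
sum: t=0:+1/1 = 1/1
3j²(1 1 2; 0 0 0) = Δ·Π!·Σ² = 2/15  (sign +1)
sum: t=0:+1/4 = 1/4
3j²(1 1 2; 1 -1 0) = Δ·Π!·Σ² = 1/30  (sign +1)
combine: 4πI² = 45·2/15·1/30 = 1/5
take √, sign +1: I = 0.12615663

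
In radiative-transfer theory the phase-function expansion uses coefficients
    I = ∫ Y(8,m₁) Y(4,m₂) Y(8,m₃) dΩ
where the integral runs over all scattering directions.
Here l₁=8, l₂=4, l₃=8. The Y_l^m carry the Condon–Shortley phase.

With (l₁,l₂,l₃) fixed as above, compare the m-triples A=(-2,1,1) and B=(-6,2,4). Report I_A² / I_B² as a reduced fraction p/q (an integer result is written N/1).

Shared (l₁,l₂,l₃)=(8,4,8): N and (l;000)² cancel in I_A²/I_B².
A: Δ = 4!·12!·4!/21! = 1/185175900; Racah Σ t=1..4: t=1:−1/313528320 t=2:+1/23224320 t=3:−1/14515200 t=4:+1/74649600 = -7/447897600; ⇒ 3j(8 4 8; -2 1 1)² = 343/75582, sgn +1
B: Δ = 4!·12!·4!/21! = 1/185175900; Racah Σ t=2..4: t=2:+1/45984153600 t=3:−1/1437004800 t=4:+1/696729600 = 1/1313832960; ⇒ 3j(8 4 8; -6 2 4)² = 35/3876, sgn +1
I_A²/I_B² = (343/75582)/(35/3876) = 98/195

98/195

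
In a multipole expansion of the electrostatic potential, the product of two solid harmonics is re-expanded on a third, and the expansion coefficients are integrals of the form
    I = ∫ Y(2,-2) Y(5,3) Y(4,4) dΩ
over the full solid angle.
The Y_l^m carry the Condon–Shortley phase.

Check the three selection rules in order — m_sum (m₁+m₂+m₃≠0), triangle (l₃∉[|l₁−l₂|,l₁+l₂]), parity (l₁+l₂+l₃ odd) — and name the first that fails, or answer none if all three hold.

Σmᵢ = 5  ✗
l₃∈[|l₁−l₂|,l₁+l₂]=[3,7], have l₃=4
Σlᵢ = 11 ⇒ odd

m_sum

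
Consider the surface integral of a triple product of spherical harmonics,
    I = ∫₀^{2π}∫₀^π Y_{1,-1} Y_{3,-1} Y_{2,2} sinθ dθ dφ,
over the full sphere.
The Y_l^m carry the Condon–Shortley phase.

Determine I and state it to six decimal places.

-0.082589

m-sum 0 ✓  L=6 even ✓  2≤2≤4 ✓
Π(2lᵢ+1) = 3×7×5 = 105
triangle coeff Δ(1,3,2) = 1/105
Σ_t [1,1]: t=1:−1/4 = -1/4
(3j)²=3/35 [(1 3 2; 0 0 0)], sign=-1
Σ_t [2,2]: t=2:+1/48 = 1/48
(3j)²=1/105 [(1 3 2; -1 -1 2)], sign=+1
⇒ 4πI² = 3/35
I = (-1)√(3/35/(4π)) = -0.08258890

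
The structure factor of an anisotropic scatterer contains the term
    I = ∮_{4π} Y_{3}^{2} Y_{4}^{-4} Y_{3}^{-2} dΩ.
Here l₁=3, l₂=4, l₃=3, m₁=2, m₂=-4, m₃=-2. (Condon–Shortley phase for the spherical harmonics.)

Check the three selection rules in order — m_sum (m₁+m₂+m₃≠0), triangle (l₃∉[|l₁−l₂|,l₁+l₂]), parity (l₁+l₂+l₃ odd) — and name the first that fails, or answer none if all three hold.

m₁+m₂+m₃ = 2 − 4 − 2 = -4  ✗
triangle: |3−4|=1 ≤ l₃=3 ≤ 3+4=7
parity: l₁+l₂+l₃ = 10 is even

m_sum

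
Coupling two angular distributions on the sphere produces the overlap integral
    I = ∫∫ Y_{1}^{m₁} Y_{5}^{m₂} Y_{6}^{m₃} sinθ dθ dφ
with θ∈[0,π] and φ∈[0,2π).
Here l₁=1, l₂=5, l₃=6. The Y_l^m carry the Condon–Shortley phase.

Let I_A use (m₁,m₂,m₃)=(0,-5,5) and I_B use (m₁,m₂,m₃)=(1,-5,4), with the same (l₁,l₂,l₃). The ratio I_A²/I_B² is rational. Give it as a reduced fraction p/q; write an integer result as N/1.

Shared (l₁,l₂,l₃)=(1,5,6): N and (l;000)² cancel in I_A²/I_B².
A: Δ = 0!·2!·10!/13! = 1/858; Racah Σ t=0..0: t=0:+1/3628800 = 1/3628800; ⇒ 3j(1 5 6; 0 -5 5)² = 1/78, sgn -1
B: Δ = 0!·2!·10!/13! = 1/858; Racah Σ t=0..0: t=0:+1/7257600 = 1/7257600; ⇒ 3j(1 5 6; 1 -5 4)² = 1/858, sgn +1
I_A²/I_B² = (1/78)/(1/858) = 11/1

11/1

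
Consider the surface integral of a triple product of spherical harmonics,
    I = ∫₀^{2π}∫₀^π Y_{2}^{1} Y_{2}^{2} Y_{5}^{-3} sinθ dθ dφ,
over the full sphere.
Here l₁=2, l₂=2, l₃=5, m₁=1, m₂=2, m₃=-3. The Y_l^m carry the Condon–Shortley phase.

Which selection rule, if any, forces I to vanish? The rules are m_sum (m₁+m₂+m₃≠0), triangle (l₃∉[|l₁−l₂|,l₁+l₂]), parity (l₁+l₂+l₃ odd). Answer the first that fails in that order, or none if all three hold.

triangle

azimuthal sum: 1 + 2 − 3 = 0  ✓
0 ≤ 5 ≤ 4 (triangle on l)  ✗
L = 2 + 2 + 5 = 9 (odd)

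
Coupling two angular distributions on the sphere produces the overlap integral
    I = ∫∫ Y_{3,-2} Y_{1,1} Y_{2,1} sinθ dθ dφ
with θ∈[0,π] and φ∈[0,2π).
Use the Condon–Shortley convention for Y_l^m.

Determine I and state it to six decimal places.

Checks pass: Σm=0; 6 even; l₃=2∈[2,4].
(2·3+1)(2·1+1)(2·2+1) = 105
Δ: 2! 4! 0! / 7! → 1/105
sum: t=1:−1/4 = -1/4
3j²(3 1 2; 0 0 0) = Δ·Π!·Σ² = 3/35  (sign -1)
sum: t=2:+1/12 = 1/12
3j²(3 1 2; -2 1 1) = Δ·Π!·Σ² = 2/21  (sign -1)
combine: 4πI² = 105·3/35·2/21 = 6/7
take √, sign +1: I = 0.26116903

0.261169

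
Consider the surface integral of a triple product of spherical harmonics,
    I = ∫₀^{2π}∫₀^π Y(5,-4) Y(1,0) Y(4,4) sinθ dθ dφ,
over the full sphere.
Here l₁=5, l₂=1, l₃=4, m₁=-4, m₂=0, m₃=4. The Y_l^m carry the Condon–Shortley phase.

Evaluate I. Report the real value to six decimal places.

m-sum 0 ✓  L=10 even ✓  4≤4≤6 ✓
Π(2lᵢ+1) = 11×3×9 = 297
triangle coeff Δ(5,1,4) = 1/495
Σ_t [1,1]: t=1:−1/576 = -1/576
(3j)²=5/99 [(5 1 4; 0 0 0)], sign=-1
Σ_t [1,1]: t=1:−1/40320 = -1/40320
(3j)²=1/55 [(5 1 4; -4 0 4)], sign=-1
⇒ 4πI² = 3/11
I = (+1)√(3/11/(4π)) = 0.14731920

0.147319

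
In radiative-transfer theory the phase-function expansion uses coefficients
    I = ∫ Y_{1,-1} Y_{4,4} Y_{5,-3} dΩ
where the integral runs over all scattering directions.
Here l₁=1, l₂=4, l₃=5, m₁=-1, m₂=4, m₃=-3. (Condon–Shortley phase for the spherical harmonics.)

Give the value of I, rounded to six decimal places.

-0.049106

Rules hold: Σm=0, L=10 even, 3≤5≤5.
N = 3·9·11 = 297
Δ = 0!·2!·8!/11! = 1/495
Racah Σ t=0..0: t=0:+1/576 = 1/576
⇒ 3j(1 4 5; 0 0 0)² = 5/99, sgn -1
Racah Σ t=0..0: t=0:+1/80640 = 1/80640
⇒ 3j(1 4 5; -1 4 -3)² = 1/495, sgn +1
4πI² = N·(3j₀)²·(3jₘ)² = 1/33
I = -1·√(0.030303/4π) = -0.04910640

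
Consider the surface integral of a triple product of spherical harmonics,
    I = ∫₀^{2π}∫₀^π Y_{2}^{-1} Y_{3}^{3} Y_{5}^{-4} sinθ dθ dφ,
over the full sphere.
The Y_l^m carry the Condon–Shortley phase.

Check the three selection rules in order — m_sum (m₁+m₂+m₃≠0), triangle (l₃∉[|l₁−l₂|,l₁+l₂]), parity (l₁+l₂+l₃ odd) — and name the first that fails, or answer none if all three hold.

m₁+m₂+m₃ = -1 + 3 − 4 = -2  ✗
triangle: |2−3|=1 ≤ l₃=5 ≤ 2+3=5
parity: l₁+l₂+l₃ = 10 is even

m_sum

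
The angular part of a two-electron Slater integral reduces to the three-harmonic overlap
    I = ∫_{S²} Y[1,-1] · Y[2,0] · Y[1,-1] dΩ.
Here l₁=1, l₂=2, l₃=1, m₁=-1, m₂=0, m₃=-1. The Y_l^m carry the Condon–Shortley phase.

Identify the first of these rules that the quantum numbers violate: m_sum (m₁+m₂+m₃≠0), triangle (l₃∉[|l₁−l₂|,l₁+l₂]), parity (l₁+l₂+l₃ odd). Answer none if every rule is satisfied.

Σmᵢ = -2  ✗
l₃∈[|l₁−l₂|,l₁+l₂]=[1,3], have l₃=1
Σlᵢ = 4 ⇒ even

m_sum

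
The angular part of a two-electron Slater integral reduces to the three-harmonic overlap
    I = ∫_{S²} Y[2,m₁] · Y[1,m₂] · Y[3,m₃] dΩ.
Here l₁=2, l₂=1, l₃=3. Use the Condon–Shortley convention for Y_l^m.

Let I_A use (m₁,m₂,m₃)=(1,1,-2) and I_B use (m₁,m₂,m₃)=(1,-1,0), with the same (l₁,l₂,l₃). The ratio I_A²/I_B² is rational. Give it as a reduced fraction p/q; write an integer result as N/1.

l's match ⇒ only the (l;m) 3-j factors differ between A and B.
A: triangle coeff Δ(2,1,3) = 1/105; Σ_t [0,0]: t=0:+1/12 = 1/12; (3j)²=2/21 [(2 1 3; 1 1 -2)], sign=-1
B: triangle coeff Δ(2,1,3) = 1/105; Σ_t [0,0]: t=0:+1/12 = 1/12; (3j)²=1/35 [(2 1 3; 1 -1 0)], sign=-1
I_A²/I_B² = (2/21)/(1/35) = 10/3

10/3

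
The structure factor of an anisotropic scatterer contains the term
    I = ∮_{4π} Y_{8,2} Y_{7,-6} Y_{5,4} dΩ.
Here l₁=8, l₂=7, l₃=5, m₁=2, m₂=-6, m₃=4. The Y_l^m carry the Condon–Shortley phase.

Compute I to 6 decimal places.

0.100271

Checks pass: Σm=0; 20 even; l₃=5∈[1,15].
(2·8+1)(2·7+1)(2·5+1) = 2805
Δ: 10! 6! 4! / 21! → 1/814773960
sum: t=3:−1/87091200 t=4:+1/4976640 t=5:−1/2073600 t=6:+1/4976640 t=7:−1/87091200 = -1/9676800
3j²(8 7 5; 0 0 0) = Δ·Π!·Σ² = 360/46189  (sign +1)
sum: t=0:+1/15676416000 t=1:−1/1045094400 = -1/1119744000
3j²(8 7 5; 2 -6 4) = Δ·Π!·Σ² = 28/4845  (sign +1)
combine: 4πI² = 2805·360/46189·28/4845 = 10080/79781
take √, sign +1: I = 0.10027106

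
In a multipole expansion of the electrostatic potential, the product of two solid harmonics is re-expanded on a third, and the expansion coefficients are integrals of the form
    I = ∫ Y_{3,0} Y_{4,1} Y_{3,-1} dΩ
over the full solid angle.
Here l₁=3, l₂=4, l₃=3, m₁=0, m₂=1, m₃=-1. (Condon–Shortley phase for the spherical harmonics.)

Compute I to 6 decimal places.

Checks pass: Σm=0; 10 even; l₃=3∈[1,7].
(2·3+1)(2·4+1)(2·3+1) = 441
Δ: 4! 2! 4! / 11! → 1/34650
sum: t=1:−1/72 t=2:+1/16 t=3:−1/72 = 5/144
3j²(3 4 3; 0 0 0) = Δ·Π!·Σ² = 2/77  (sign -1)
sum: t=1:−1/288 t=2:+1/24 t=3:−1/48 = 5/288
3j²(3 4 3; 0 1 -1) = Δ·Π!·Σ² = 5/462  (sign +1)
combine: 4πI² = 441·2/77·5/462 = 15/121
take √, sign -1: I = -0.09932258

-0.099323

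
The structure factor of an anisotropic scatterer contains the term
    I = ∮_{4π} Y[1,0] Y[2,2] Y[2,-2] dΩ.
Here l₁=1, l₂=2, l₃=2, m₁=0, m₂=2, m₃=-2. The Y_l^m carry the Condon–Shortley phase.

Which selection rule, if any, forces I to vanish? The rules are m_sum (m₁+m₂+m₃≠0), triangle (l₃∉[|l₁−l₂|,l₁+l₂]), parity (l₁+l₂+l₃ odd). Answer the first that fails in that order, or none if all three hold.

parity

Σmᵢ = 0  ✓
l₃∈[|l₁−l₂|,l₁+l₂]=[1,3], have l₃=2  ✓
Σlᵢ = 5 ⇒ odd  ✗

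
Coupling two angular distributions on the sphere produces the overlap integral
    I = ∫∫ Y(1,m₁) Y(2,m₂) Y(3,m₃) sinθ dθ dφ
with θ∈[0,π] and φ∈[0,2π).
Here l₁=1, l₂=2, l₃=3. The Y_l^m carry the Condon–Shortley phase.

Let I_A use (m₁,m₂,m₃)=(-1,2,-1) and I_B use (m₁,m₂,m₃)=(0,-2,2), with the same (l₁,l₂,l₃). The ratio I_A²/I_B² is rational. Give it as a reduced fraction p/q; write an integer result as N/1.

1/5

Same 1,2,3: normalisation and zero-m 3j drop out of the ratio.
A: Δ: 0! 2! 4! / 7! → 1/105; sum: t=0:+1/48 = 1/48; 3j²(1 2 3; -1 2 -1) = Δ·Π!·Σ² = 1/105  (sign +1)
B: Δ: 0! 2! 4! / 7! → 1/105; sum: t=0:+1/24 = 1/24; 3j²(1 2 3; 0 -2 2) = Δ·Π!·Σ² = 1/21  (sign -1)
I_A²/I_B² = (1/105)/(1/21) = 1/5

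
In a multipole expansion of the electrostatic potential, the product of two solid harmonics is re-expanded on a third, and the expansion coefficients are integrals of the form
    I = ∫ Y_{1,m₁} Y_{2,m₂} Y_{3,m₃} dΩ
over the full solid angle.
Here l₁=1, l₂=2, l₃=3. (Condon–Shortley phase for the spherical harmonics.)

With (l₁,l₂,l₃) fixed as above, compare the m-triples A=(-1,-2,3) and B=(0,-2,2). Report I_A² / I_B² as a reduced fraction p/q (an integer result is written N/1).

3/1

l's match ⇒ only the (l;m) 3-j factors differ between A and B.
A: triangle coeff Δ(1,2,3) = 1/105; Σ_t [0,0]: t=0:+1/48 = 1/48; (3j)²=1/7 [(1 2 3; -1 -2 3)], sign=+1
B: triangle coeff Δ(1,2,3) = 1/105; Σ_t [0,0]: t=0:+1/24 = 1/24; (3j)²=1/21 [(1 2 3; 0 -2 2)], sign=-1
I_A²/I_B² = (1/7)/(1/21) = 3/1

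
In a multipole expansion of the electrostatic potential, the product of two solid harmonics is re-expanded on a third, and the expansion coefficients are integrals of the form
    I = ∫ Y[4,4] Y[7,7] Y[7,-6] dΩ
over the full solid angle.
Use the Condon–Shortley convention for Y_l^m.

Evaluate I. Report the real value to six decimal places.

0.000000

m-sum = 4 + 7 − 6 = 5 ≠ 0 ⇒ I = 0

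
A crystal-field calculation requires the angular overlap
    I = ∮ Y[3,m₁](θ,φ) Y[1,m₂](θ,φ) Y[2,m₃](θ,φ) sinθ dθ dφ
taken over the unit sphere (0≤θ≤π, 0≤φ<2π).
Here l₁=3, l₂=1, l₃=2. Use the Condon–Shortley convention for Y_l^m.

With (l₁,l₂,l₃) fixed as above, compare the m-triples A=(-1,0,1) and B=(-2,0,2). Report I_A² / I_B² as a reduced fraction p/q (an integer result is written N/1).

8/5

Same 3,1,2: normalisation and zero-m 3j drop out of the ratio.
A: Δ: 2! 4! 0! / 7! → 1/105; sum: t=1:−1/6 = -1/6; 3j²(3 1 2; -1 0 1) = Δ·Π!·Σ² = 8/105  (sign +1)
B: Δ: 2! 4! 0! / 7! → 1/105; sum: t=1:−1/24 = -1/24; 3j²(3 1 2; -2 0 2) = Δ·Π!·Σ² = 1/21  (sign -1)
I_A²/I_B² = (8/105)/(1/21) = 8/5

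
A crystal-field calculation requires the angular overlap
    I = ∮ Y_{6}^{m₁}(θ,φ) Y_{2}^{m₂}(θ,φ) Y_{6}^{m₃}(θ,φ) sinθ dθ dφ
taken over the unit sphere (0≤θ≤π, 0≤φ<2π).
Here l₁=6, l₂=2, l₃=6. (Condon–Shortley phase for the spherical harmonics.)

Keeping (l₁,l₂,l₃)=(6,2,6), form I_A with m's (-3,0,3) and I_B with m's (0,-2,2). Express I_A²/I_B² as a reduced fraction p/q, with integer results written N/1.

Same 6,2,6: normalisation and zero-m 3j drop out of the ratio.
A: Δ: 2! 10! 2! / 15! → 1/90090; sum: t=0:+1/1451520 t=1:−1/80640 t=2:+1/120960 = -1/290304; 3j²(6 2 6; -3 0 3) = Δ·Π!·Σ² = 5/2002  (sign +1)
B: Δ: 2! 10! 2! / 15! → 1/90090; sum: t=0:+1/69120 = 1/69120; 3j²(6 2 6; 0 -2 2) = Δ·Π!·Σ² = 4/143  (sign +1)
I_A²/I_B² = (5/2002)/(4/143) = 5/56

5/56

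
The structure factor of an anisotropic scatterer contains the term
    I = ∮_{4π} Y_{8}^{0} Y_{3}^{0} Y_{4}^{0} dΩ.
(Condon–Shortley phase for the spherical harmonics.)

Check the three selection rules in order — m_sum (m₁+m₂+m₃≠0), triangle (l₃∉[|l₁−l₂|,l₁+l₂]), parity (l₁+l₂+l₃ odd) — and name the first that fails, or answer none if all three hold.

triangle

Σmᵢ = 0  ✓
l₃∈[|l₁−l₂|,l₁+l₂]=[5,11], have l₃=4  ✗
Σlᵢ = 15 ⇒ odd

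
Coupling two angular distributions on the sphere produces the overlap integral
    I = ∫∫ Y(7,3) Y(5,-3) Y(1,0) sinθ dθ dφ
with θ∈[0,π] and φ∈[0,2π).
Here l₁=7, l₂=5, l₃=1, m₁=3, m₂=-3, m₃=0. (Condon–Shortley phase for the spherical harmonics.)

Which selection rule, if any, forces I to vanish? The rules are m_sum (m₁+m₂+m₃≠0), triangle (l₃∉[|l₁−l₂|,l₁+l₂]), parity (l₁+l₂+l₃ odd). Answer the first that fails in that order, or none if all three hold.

Σmᵢ = 0  ✓
l₃∈[|l₁−l₂|,l₁+l₂]=[2,12], have l₃=1  ✗
Σlᵢ = 13 ⇒ odd

triangle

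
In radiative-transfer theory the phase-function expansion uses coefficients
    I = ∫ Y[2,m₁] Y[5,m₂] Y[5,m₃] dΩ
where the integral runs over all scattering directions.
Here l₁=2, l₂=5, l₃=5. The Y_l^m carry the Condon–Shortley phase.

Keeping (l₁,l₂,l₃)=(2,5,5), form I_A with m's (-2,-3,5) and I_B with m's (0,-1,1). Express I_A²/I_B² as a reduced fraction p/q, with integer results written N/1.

10/27

l's match ⇒ only the (l;m) 3-j factors differ between A and B.
A: triangle coeff Δ(2,5,5) = 1/38610; Σ_t [2,2]: t=2:+1/161280 = 1/161280; (3j)²=1/143 [(2 5 5; -2 -3 5)], sign=+1
B: triangle coeff Δ(2,5,5) = 1/38610; Σ_t [0,2]: t=0:+1/2304 t=1:−1/720 t=2:+1/5760 = -1/1280; (3j)²=27/1430 [(2 5 5; 0 -1 1)], sign=-1
I_A²/I_B² = (1/143)/(27/1430) = 10/27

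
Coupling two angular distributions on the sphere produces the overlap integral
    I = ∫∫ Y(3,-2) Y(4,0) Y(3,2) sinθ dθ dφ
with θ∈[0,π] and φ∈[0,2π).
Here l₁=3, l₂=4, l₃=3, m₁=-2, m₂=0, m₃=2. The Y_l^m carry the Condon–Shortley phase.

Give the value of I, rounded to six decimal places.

Checks pass: Σm=0; 10 even; l₃=3∈[1,7].
(2·3+1)(2·4+1)(2·3+1) = 441
Δ: 4! 2! 4! / 11! → 1/34650
sum: t=1:−1/72 t=2:+1/16 t=3:−1/72 = 5/144
3j²(3 4 3; 0 0 0) = Δ·Π!·Σ² = 2/77  (sign -1)
sum: t=3:−1/72 t=4:+1/576 = -7/576
3j²(3 4 3; -2 0 2) = Δ·Π!·Σ² = 7/198  (sign +1)
combine: 4πI² = 441·2/77·7/198 = 49/121
take √, sign -1: I = -0.17951487

-0.179515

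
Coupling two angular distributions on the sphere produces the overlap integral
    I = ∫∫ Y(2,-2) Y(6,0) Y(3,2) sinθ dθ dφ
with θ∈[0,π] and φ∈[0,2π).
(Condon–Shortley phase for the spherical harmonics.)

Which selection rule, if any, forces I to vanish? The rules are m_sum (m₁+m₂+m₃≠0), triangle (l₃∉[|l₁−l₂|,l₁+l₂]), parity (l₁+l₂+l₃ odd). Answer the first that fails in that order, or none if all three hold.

m₁+m₂+m₃ = -2 + 0 + 2 = 0  ✓
triangle: |2−6|=4 ≤ l₃=3 ≤ 2+6=8  ✗
parity: l₁+l₂+l₃ = 11 is odd

triangle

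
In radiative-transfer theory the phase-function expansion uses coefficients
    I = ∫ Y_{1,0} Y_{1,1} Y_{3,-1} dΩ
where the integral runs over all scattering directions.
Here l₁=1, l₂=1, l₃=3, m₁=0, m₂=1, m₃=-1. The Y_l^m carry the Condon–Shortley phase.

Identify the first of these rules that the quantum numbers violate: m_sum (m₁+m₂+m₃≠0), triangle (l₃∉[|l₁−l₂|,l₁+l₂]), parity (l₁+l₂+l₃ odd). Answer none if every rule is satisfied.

azimuthal sum: 0 + 1 − 1 = 0  ✓
0 ≤ 3 ≤ 2 (triangle on l)  ✗
L = 1 + 1 + 3 = 5 (odd)

triangle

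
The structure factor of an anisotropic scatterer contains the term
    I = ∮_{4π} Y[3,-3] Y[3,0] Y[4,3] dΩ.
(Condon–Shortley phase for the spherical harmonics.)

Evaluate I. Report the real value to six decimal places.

0.203551

Rules hold: Σm=0, L=10 even, 0≤4≤6.
N = 7·7·9 = 441
Δ = 2!·4!·4!/11! = 1/34650
Racah Σ t=0..2: t=0:+1/72 t=1:−1/16 t=2:+1/72 = -5/144
⇒ 3j(3 3 4; 0 0 0)² = 2/77, sgn -1
Racah Σ t=2..2: t=2:+1/288 = 1/288
⇒ 3j(3 3 4; -3 0 3)² = 1/22, sgn -1
4πI² = N·(3j₀)²·(3jₘ)² = 63/121
I = +1·√(0.520661/4π) = 0.20355073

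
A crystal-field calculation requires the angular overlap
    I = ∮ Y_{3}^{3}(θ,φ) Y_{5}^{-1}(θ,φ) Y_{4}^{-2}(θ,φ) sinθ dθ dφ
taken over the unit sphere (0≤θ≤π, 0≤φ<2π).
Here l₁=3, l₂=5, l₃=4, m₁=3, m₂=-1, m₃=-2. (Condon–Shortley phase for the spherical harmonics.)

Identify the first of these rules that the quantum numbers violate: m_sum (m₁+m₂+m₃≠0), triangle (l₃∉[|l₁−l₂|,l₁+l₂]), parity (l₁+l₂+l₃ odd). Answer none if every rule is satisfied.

azimuthal sum: 3 − 1 − 2 = 0  ✓
2 ≤ 4 ≤ 8 (triangle on l)  ✓
L = 3 + 5 + 4 = 12 (even)  ✓

none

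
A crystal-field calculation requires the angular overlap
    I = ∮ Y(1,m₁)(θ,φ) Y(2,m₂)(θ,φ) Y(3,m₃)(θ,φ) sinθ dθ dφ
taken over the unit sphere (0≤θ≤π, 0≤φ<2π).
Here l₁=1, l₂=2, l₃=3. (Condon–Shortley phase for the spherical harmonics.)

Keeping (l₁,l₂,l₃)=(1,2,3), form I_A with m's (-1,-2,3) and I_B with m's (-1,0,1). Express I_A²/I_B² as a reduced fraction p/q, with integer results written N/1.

5/2

l's match ⇒ only the (l;m) 3-j factors differ between A and B.
A: triangle coeff Δ(1,2,3) = 1/105; Σ_t [0,0]: t=0:+1/48 = 1/48; (3j)²=1/7 [(1 2 3; -1 -2 3)], sign=+1
B: triangle coeff Δ(1,2,3) = 1/105; Σ_t [0,0]: t=0:+1/8 = 1/8; (3j)²=2/35 [(1 2 3; -1 0 1)], sign=+1
I_A²/I_B² = (1/7)/(2/35) = 5/2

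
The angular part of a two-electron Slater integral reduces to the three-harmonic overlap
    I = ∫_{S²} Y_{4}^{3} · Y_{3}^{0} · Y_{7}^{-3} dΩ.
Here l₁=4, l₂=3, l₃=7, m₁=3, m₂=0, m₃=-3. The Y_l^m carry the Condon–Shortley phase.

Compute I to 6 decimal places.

-0.147623

Checks pass: Σm=0; 14 even; l₃=7∈[1,7].
(2·4+1)(2·3+1)(2·7+1) = 945
Δ: 0! 8! 6! / 15! → 1/45045
sum: t=0:+1/20736 = 1/20736
3j²(4 3 7; 0 0 0) = Δ·Π!·Σ² = 35/1287  (sign -1)
sum: t=0:+1/181440 = 1/181440
3j²(4 3 7; 3 0 -3) = Δ·Π!·Σ² = 32/3003  (sign +1)
combine: 4πI² = 945·35/1287·32/3003 = 5600/20449
take √, sign -1: I = -0.14762267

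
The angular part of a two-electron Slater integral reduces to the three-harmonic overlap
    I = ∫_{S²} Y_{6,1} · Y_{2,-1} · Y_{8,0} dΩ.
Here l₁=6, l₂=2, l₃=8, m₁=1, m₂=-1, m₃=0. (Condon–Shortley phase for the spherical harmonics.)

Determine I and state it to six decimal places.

0.179619

Rules hold: Σm=0, L=16 even, 4≤8≤8.
N = 13·5·17 = 1105
Δ = 0!·12!·4!/17! = 1/30940
Racah Σ t=0..0: t=0:+1/2073600 = 1/2073600
⇒ 3j(6 2 8; 0 0 0)² = 28/1105, sgn +1
Racah Σ t=0..0: t=0:+1/3628800 = 1/3628800
⇒ 3j(6 2 8; 1 -1 0)² = 16/1105, sgn +1
4πI² = N·(3j₀)²·(3jₘ)² = 448/1105
I = +1·√(0.40543/4π) = 0.17961927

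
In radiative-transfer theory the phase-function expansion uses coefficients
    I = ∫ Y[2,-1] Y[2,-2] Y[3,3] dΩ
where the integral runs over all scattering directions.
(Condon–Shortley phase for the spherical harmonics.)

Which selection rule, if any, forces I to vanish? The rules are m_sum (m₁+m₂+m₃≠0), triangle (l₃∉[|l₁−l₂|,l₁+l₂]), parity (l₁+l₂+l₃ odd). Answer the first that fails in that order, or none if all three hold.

Σmᵢ = 0  ✓
l₃∈[|l₁−l₂|,l₁+l₂]=[0,4], have l₃=3  ✓
Σlᵢ = 7 ⇒ odd  ✗

parity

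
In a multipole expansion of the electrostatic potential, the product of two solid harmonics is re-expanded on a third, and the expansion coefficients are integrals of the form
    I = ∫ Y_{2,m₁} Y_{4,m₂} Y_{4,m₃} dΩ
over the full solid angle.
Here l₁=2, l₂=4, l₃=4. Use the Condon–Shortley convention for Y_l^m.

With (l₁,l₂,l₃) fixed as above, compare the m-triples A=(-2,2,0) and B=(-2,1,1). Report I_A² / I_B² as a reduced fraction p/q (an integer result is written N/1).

Same 2,4,4: normalisation and zero-m 3j drop out of the ratio.
A: Δ: 2! 2! 6! / 11! → 1/13860; sum: t=2:+1/192 = 1/192; 3j²(2 4 4; -2 2 0) = Δ·Π!·Σ² = 3/77  (sign +1)
B: Δ: 2! 2! 6! / 11! → 1/13860; sum: t=2:+1/144 = 1/144; 3j²(2 4 4; -2 1 1) = Δ·Π!·Σ² = 10/231  (sign -1)
I_A²/I_B² = (3/77)/(10/231) = 9/10

9/10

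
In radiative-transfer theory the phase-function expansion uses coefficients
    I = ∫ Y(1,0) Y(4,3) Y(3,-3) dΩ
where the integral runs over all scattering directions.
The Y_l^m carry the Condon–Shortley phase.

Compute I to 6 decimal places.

-0.162868

m-sum 0 ✓  L=8 even ✓  3≤3≤5 ✓
Π(2lᵢ+1) = 3×9×7 = 189
triangle coeff Δ(1,4,3) = 1/252
Σ_t [1,1]: t=1:−1/36 = -1/36
(3j)²=4/63 [(1 4 3; 0 0 0)], sign=+1
Σ_t [1,1]: t=1:−1/720 = -1/720
(3j)²=1/36 [(1 4 3; 0 3 -3)], sign=-1
⇒ 4πI² = 1/3
I = (-1)√(1/3/(4π)) = -0.16286750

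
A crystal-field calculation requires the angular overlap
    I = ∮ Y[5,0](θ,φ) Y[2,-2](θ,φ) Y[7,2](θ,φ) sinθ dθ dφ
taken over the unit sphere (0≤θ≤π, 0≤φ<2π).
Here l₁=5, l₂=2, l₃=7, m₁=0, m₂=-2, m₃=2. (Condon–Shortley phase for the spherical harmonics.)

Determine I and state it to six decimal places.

Checks pass: Σm=0; 14 even; l₃=7∈[3,7].
(2·5+1)(2·2+1)(2·7+1) = 825
Δ: 0! 10! 4! / 15! → 1/15015
sum: t=0:+1/57600 = 1/57600
3j²(5 2 7; 0 0 0) = Δ·Π!·Σ² = 21/715  (sign -1)
sum: t=0:+1/345600 = 1/345600
3j²(5 2 7; 0 -2 2) = Δ·Π!·Σ² = 6/715  (sign -1)
combine: 4πI² = 825·21/715·6/715 = 378/1859
take √, sign +1: I = 0.12720415

0.127204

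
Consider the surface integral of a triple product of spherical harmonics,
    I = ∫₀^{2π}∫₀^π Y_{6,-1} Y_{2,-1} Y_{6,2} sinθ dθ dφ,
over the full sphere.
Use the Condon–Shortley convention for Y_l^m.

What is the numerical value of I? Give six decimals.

Checks pass: Σm=0; 14 even; l₃=6∈[4,8].
(2·6+1)(2·2+1)(2·6+1) = 845
Δ: 2! 10! 2! / 15! → 1/90090
sum: t=0:+1/69120 t=1:−1/14400 t=2:+1/69120 = -7/172800
3j²(6 2 6; 0 0 0) = Δ·Π!·Σ² = 14/715  (sign -1)
sum: t=0:+1/60480 t=1:−1/34560 = -1/80640
3j²(6 2 6; -1 -1 2) = Δ·Π!·Σ² = 6/1001  (sign -1)
combine: 4πI² = 845·14/715·6/1001 = 12/121
take √, sign +1: I = 0.08883682

0.088837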